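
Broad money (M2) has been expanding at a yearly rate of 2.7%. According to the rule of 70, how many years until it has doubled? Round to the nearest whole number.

around 26 years

At 2.7%, doubling takes about 70/2.7 = 25.93 years.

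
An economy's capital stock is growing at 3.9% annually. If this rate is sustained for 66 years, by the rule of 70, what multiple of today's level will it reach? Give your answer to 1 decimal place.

12.8 times

Doubling time ≈ 70/3.9 = 17.95 years.
66 years / 17.95 ≈ 3.68 doublings → factor 2^3.68 ≈ 12.8.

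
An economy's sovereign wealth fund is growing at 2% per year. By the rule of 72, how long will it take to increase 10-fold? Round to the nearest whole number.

Doubling time ≈ 72/2 = 36.00 years.
10× is log₂ 10 ≈ 3.32 doublings, so ≈ 3.32 × 36.00 = 120 years.

about 120 years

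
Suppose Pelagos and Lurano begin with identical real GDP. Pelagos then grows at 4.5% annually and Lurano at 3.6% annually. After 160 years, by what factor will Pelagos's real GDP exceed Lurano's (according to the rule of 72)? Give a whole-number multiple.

approximately 4 times

Rate gap = 4.5% − 3.6% = 0.9 points.
The ratio doubles every 72/0.9 ≈ 80.00 years.
160/80.00 ≈ 2.00 doublings → ratio ≈ 2^2.00 ≈ 4.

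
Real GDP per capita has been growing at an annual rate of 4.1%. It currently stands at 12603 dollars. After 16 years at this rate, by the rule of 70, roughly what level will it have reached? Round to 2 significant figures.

around 24000 dollars

Doubling time ≈ 70/4.1 = 17.07 years.
16 years is 16/17.07 ≈ 0.94 doublings, a factor of 2^0.94 ≈ 1.92.
12603 × 1.92 ≈ 24000 dollars.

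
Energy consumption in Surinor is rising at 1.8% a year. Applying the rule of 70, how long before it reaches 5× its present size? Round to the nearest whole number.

approximately 90 years

Doubling time ≈ 70/1.8 = 38.89 years.
Reaching 5× takes log₂(5) ≈ 2.32 doublings.
2.32 × 38.89 ≈ 90 years.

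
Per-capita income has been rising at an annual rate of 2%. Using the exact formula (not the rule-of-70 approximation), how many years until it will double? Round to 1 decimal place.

t = ln(2) / ln(1 + 0.02) = 0.6931 / 0.019803 ≈ 35.00.

35.0 years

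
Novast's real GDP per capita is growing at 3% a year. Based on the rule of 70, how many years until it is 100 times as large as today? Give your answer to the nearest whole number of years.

about 155 years

Doubling time ≈ 70/3 = 23.33 years.
Reaching 100× takes log₂(100) ≈ 6.64 doublings.
6.64 × 23.33 ≈ 155 years.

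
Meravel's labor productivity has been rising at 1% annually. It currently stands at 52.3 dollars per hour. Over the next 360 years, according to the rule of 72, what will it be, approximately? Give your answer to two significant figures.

Doubling time ≈ 72/1 = 72.00 years.
360 years is 360/72.00 ≈ 5.00 doublings, a factor of 2^5.00 ≈ 32.00.
52.3 × 32.00 ≈ 1700 dollars per hour.

1700 dollars per hour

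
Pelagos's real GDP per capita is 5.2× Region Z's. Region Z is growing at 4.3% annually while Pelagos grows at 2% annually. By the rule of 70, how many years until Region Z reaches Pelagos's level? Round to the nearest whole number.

around 72 years

The growth-rate gap is 4.3% − 2% = 2.3 percentage points.
So the ratio between them halves every 70/2.3 ≈ 30.43 years.
A 5.2× gap takes log₂(5.2) ≈ 2.38 halvings to close: 2.38 × 30.43 ≈ 72 years.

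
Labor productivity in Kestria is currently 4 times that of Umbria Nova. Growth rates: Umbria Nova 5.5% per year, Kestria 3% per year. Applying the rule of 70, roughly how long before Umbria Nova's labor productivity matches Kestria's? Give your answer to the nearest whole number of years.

roughly 56 years

What matters is the difference: 2.5 pp.
Rule of 70 on the gap: the ratio halves every 70/2.5 ≈ 28.00 years.
A 4 times gap closes after 2 halvings: 2 × 28.00 ≈ 56 years.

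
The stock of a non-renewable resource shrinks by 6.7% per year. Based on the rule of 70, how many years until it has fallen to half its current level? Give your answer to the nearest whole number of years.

≈ 10 years

The rule works in reverse for decay: 70/6.7 ≈ 10.45 years to halve.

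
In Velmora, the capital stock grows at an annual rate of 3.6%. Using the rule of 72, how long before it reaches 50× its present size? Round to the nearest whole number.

≈ 113 years

At 3.6% it doubles every 72/3.6 ≈ 20.00 years.
50× is log₂ 50 ≈ 5.64 doublings, so ≈ 5.64 × 20.00 = 113 years.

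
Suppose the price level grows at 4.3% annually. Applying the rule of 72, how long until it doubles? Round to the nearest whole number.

approximately 17 years

Doubling time ≈ 72 / 4.3 = 16.74 years.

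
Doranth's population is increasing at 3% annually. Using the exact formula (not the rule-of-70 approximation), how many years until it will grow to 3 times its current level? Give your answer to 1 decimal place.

t = ln(3) / ln(1 + 0.03) = 1.0986 / 0.029559 ≈ 37.17.

37.2 years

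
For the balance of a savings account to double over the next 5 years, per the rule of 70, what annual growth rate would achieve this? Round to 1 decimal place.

roughly 14.0%

70 / 5 ≈ 14.00, so about 14.0% annually.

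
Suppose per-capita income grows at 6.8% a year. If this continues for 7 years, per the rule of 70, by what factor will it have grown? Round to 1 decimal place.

Doubles every ≈ 10.29 years (70/6.8).
7 years is 0.68 doublings; 2^0.68 ≈ 1.6×.

1.6 times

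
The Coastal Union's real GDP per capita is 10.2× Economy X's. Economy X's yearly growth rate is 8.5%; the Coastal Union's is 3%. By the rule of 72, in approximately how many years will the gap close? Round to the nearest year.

≈ 44 years

Economy X gains on the Coastal Union at 8.5% − 3% = 5.5 points a year.
At that relative rate the gap halves every 72/5.5 ≈ 13.09 years.
A 10.2× gap takes log₂(10.2) ≈ 3.35 halvings to close: 3.35 × 13.09 ≈ 44 years.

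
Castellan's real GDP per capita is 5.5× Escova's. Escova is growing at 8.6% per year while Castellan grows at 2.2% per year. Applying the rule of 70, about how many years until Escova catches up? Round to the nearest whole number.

The growth-rate gap is 8.6% − 2.2% = 6.4 percentage points.
So the ratio between them halves every 70/6.4 ≈ 10.94 years.
A 5.5× gap takes log₂(5.5) ≈ 2.46 halvings to close: 2.46 × 10.94 ≈ 27 years.

approximately 27 years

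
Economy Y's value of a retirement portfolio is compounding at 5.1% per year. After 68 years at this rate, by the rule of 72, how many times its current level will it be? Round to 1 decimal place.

around 28.2 times

Doubles every ≈ 14.12 years (72/5.1).
68 years is 4.82 doublings; 2^4.82 ≈ 28.2×.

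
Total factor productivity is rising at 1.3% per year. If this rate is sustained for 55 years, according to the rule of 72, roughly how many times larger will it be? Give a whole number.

around 2 times

At 1.3% one doubling takes ≈ 55.38 years; 55 years is 1 of them, so ×2.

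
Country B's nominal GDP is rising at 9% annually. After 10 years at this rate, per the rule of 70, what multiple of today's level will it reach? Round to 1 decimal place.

around 2.4 times

Doubling time ≈ 70/9 = 7.78 years.
10 years / 7.78 ≈ 1.29 doublings → factor 2^1.29 ≈ 2.4.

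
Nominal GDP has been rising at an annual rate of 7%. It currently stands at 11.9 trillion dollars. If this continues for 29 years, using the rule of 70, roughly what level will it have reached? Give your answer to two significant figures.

Doubling time ≈ 70/7 = 10.00 years.
29 years is 29/10.00 ≈ 2.90 doublings, a factor of 2^2.90 ≈ 7.46.
11.9 × 7.46 ≈ 89 trillion dollars.

≈ 89 trillion dollars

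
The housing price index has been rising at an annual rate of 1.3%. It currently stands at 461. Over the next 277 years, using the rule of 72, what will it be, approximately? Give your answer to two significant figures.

approximately 15000

Doubling time ≈ 72/1.3 = 55.38 years.
277 years is 277/55.38 ≈ 5.00 doublings, a factor of 2^5.00 ≈ 32.00.
461 × 32.00 ≈ 15000.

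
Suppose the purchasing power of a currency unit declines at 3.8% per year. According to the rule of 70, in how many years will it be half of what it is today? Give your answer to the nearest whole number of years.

roughly 18 years

Halving time ≈ 70 / 3.8 = 18.42 → 18 years.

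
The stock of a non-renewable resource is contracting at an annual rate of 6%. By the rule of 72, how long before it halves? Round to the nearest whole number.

roughly 12 years

Halving time ≈ 72 / 6 = 12.00 → 12 years.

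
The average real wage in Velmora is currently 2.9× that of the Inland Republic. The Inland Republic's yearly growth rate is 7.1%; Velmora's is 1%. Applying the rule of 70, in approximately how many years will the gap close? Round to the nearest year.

≈ 18 years

the Inland Republic gains on Velmora at 7.1% − 1% = 6.1 points a year.
At that relative rate the gap halves every 70/6.1 ≈ 11.48 years.
A 2.9× gap takes log₂(2.9) ≈ 1.54 halvings to close: 1.54 × 11.48 ≈ 18 years.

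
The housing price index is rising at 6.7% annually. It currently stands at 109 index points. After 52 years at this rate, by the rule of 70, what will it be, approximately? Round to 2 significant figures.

roughly 3400 index points

Doubling time ≈ 70/6.7 = 10.45 years.
52 years is 52/10.45 ≈ 4.98 doublings, a factor of 2^4.98 ≈ 31.56.
109 × 31.56 ≈ 3400 index points.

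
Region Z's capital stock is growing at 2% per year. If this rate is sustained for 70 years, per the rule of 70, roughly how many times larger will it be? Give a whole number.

70/2 ≈ 35.00 years per doubling.
70 years fits 2 doublings: 2^2 = 4.

about 4 times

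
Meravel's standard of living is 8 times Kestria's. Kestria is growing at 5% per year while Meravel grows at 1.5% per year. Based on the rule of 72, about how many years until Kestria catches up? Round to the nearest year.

≈ 62 years

What matters is the difference: 3.5 pp.
Rule of 72 on the gap: the ratio halves every 72/3.5 ≈ 20.57 years.
An 8 times gap closes after 3 halvings: 3 × 20.57 ≈ 62 years.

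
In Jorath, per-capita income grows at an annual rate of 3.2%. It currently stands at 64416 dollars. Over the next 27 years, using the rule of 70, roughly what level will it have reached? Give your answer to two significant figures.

It doubles every 70/3.2 ≈ 21.88 years, so 27 years is 1.23 doublings.
2^1.23 ≈ 2.35; 64416 × 2.35 ≈ 150000 dollars.

roughly 150000 dollars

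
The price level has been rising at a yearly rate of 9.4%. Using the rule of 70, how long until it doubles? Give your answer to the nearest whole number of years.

Doubling time ≈ 70 / 9.4 = 7.45 years.

7 years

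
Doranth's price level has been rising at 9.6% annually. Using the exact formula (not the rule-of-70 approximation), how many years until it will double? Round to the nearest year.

t = ln(2) / ln(1 + 0.096) = 0.6931 / 0.091667 ≈ 7.56.
≈ 8 years.

8 years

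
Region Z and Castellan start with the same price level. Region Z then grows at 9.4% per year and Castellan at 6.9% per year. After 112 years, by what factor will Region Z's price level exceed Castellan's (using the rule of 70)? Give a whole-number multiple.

Rate gap = 9.4% − 6.9% = 2.5 points.
The ratio doubles every 70/2.5 ≈ 28.00 years.
112/28.00 ≈ 4.00 doublings → ratio ≈ 2^4.00 ≈ 16.

16 times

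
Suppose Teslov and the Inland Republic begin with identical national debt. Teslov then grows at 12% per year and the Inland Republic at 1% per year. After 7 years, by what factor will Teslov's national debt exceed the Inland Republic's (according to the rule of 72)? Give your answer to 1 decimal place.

Teslov pulls ahead at 11 pp per year, so the ratio doubles every 72/11 ≈ 6.55 years.
In 7 years that's 1.07 doublings: 2^1.07 ≈ 2.1.

roughly 2.1 times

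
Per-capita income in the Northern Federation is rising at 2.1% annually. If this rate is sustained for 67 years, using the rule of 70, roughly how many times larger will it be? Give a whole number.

4 times

70/2.1 ≈ 33.33 years per doubling.
67 years fits 2 doublings: 2^2 = 4.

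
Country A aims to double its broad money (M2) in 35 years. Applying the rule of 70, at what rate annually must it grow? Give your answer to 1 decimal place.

roughly 2.0%

70 / 35 ≈ 2.00, so about 2.0% annually.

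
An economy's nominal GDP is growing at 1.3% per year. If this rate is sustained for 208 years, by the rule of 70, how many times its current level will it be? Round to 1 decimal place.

Doubling time ≈ 70/1.3 = 53.85 years.
208 years / 53.85 ≈ 3.86 doublings → factor 2^3.86 ≈ 14.5.

≈ 14.5 times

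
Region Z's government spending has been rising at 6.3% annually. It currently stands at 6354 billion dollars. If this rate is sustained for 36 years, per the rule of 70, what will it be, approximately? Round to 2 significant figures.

It doubles every 70/6.3 ≈ 11.11 years, so 36 years is 3.24 doublings.
2^3.24 ≈ 9.45; 6354 × 9.45 ≈ 60000 billion dollars.

around 60000 billion dollars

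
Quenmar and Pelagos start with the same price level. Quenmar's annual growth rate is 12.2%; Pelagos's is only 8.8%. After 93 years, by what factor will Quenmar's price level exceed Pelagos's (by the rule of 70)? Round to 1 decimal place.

Rate gap = 12.2% − 8.8% = 3.4 points.
The ratio doubles every 70/3.4 ≈ 20.59 years.
93/20.59 ≈ 4.52 doublings → ratio ≈ 2^4.52 ≈ 22.9.

roughly 22.9 times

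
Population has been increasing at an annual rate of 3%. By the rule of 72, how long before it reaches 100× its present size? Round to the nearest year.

approximately 159 years

At 3% it doubles every 72/3 ≈ 24.00 years.
100× is log₂ 100 ≈ 6.64 doublings, so ≈ 6.64 × 24.00 = 159 years.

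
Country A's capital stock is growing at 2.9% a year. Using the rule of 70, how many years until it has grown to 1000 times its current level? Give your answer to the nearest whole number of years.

At 2.9% it doubles every 70/2.9 ≈ 24.14 years.
1000× is log₂ 1000 ≈ 9.97 doublings, so ≈ 9.97 × 24.14 = 241 years.

≈ 241 years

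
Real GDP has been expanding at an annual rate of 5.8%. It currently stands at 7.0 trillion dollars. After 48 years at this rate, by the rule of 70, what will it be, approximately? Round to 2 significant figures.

Doubling time ≈ 70/5.8 = 12.07 years.
48 years is 48/12.07 ≈ 3.98 doublings, a factor of 2^3.98 ≈ 15.78.
7.0 × 15.78 ≈ 110 trillion dollars.

about 110 trillion dollars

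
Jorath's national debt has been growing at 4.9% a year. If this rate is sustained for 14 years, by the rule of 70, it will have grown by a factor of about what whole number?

Doubling time ≈ 70/4.9 = 14.29 years.
14/14.29 ≈ 1 doubling, so about 2^1 = 2×.

≈ 2 times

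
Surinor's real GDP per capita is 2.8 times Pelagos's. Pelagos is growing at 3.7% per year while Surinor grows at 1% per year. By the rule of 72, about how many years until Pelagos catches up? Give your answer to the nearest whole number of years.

Pelagos gains on Surinor at 3.7% − 1% = 2.7 points a year.
At that relative rate the gap halves every 72/2.7 ≈ 26.67 years.
A 2.8 times gap takes log₂(2.8) ≈ 1.49 halvings to close: 1.49 × 26.67 ≈ 40 years.

about 40 years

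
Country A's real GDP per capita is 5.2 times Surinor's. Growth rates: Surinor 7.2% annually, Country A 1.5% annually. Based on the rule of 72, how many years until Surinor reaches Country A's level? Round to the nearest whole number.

The growth-rate gap is 7.2% − 1.5% = 5.7 percentage points.
So the ratio between them halves every 72/5.7 ≈ 12.63 years.
A 5.2 times gap takes log₂(5.2) ≈ 2.38 halvings to close: 2.38 × 12.63 ≈ 30 years.

roughly 30 years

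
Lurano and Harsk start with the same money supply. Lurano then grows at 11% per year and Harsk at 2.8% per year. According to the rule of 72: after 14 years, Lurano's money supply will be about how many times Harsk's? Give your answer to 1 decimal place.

around 3.0 times

Rate gap = 11% − 2.8% = 8.2 points.
The ratio doubles every 72/8.2 ≈ 8.78 years.
14/8.78 ≈ 1.59 doublings → ratio ≈ 2^1.59 ≈ 3.0.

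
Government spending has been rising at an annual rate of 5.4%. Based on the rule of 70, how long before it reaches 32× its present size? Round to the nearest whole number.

One doubling takes 70/5.4 = 12.96 years.
32× is 5 doublings, so 5 × 12.96 ≈ 65 years.

65 years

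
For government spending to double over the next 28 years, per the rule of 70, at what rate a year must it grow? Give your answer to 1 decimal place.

roughly 2.5%

70 / 28 ≈ 2.50, so about 2.5% a year.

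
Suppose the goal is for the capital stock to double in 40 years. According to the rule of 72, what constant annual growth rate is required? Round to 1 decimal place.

around 1.8% a year

72 / 40 ≈ 1.80, so about 1.8% a year.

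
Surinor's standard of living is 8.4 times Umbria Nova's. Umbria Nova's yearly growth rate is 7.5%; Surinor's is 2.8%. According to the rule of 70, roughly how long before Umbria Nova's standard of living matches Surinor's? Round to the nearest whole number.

The growth-rate gap is 7.5% − 2.8% = 4.7 percentage points.
So the ratio between them halves every 70/4.7 ≈ 14.89 years.
An 8.4 times gap takes log₂(8.4) ≈ 3.07 halvings to close: 3.07 × 14.89 ≈ 46 years.

46 years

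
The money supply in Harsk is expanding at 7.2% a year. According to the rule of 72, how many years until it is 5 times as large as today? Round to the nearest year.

One doubling takes 72/7.2 = 10.00 years.
5× is log₂ 5 ≈ 2.32 doublings, so ≈ 2.32 × 10.00 = 23 years.

around 23 years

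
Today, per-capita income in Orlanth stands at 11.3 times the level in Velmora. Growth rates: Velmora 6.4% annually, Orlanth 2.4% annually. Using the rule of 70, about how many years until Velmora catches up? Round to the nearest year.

about 61 years

The growth-rate gap is 6.4% − 2.4% = 4 percentage points.
So the ratio between them halves every 70/4 ≈ 17.50 years.
An 11.3 times gap takes log₂(11.3) ≈ 3.50 halvings to close: 3.50 × 17.50 ≈ 61 years.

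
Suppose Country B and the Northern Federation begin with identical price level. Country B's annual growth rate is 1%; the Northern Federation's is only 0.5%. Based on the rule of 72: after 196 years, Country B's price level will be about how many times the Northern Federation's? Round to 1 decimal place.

roughly 2.6 times

Rate gap = 1% − 0.5% = 0.5 points.
The ratio doubles every 72/0.5 ≈ 144.00 years.
196/144.00 ≈ 1.36 doublings → ratio ≈ 2^1.36 ≈ 2.6.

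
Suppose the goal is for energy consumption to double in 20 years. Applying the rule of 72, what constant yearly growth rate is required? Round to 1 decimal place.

approximately 3.6%

72 / 20 ≈ 3.60, so about 3.6% per year.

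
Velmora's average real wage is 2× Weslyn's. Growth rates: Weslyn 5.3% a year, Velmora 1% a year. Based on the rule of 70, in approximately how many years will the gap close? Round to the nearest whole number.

roughly 16 years

Weslyn gains on Velmora at 5.3% − 1% = 4.3 points a year.
At that relative rate the gap halves every 70/4.3 ≈ 16.28 years.
A 2× gap closes after 1 halving: 1 × 16.28 ≈ 16 years.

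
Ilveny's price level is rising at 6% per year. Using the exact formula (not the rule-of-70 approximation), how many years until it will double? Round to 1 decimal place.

t = ln(2) / ln(1 + 0.06) = 0.6931 / 0.058269 ≈ 11.89.

11.9 years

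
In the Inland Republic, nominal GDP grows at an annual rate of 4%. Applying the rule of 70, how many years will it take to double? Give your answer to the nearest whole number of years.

Doubling time ≈ 70 / 4 = 17.50 years.

about 18 years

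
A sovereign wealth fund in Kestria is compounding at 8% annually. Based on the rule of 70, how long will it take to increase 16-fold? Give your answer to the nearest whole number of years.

about 35 years

At 8% it doubles every 70/8 ≈ 8.75 years.
16 = 2^4, so 4 doublings → 35 years.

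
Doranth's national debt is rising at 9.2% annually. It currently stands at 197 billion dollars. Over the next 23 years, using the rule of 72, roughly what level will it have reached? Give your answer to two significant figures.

It doubles every 72/9.2 ≈ 7.83 years, so 23 years is 2.94 doublings.
2^2.94 ≈ 7.67; 197 × 7.67 ≈ 1500 billion dollars.

roughly 1500 billion dollars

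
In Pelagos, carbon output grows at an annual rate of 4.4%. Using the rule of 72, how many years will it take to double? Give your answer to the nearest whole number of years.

Doubling time ≈ 72 / 4.4 = 16.36 years.

about 16 years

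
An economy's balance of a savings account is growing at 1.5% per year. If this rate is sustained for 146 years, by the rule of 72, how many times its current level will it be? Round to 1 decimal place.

≈ 8.2 times

Doubling time ≈ 72/1.5 = 48.00 years.
146 years / 48.00 ≈ 3.04 doublings → factor 2^3.04 ≈ 8.2.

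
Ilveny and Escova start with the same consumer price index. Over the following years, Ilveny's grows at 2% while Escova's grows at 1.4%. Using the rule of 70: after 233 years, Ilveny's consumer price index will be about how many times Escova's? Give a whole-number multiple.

4 times

Ilveny pulls ahead at 0.6 pp per year, so the ratio doubles every 70/0.6 ≈ 116.67 years.
In 233 years that's 2.00 doublings: 2^2.00 ≈ 4.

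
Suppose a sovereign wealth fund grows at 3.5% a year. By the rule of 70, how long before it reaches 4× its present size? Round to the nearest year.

Doubling time ≈ 70/3.5 = 20.00 years.
4 = 2^2, so 2 doublings → 40 years.

≈ 40 years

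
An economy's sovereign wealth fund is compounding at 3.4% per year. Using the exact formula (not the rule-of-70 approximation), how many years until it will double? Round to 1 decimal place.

t = ln(2) / ln(1 + 0.034) = 0.6931 / 0.033435 ≈ 20.73.

20.7 years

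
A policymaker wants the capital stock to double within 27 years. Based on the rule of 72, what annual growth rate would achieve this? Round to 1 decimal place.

≈ 2.7% annually

72 / 27 ≈ 2.67, so about 2.7% annually.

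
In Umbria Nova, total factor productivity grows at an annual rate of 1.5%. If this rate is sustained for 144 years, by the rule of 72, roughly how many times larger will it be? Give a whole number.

72/1.5 ≈ 48.00 years per doubling.
144 years fits 3 doublings: 2^3 = 8.

roughly 8 times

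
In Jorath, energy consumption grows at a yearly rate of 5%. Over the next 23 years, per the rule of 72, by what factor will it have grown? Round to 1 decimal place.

3.0 times

Doubling time ≈ 72/5 = 14.40 years.
23 years / 14.40 ≈ 1.60 doublings → factor 2^1.60 ≈ 3.0.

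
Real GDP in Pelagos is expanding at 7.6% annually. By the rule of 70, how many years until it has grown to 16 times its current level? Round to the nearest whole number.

At 7.6% it doubles every 70/7.6 ≈ 9.21 years.
16 = 2^4, so 4 doublings → 37 years.

37 years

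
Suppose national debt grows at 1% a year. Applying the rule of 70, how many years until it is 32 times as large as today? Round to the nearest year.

approximately 350 years

One doubling takes 70/1 = 70.00 years.
32 = 2^5, so 5 doublings → 350 years.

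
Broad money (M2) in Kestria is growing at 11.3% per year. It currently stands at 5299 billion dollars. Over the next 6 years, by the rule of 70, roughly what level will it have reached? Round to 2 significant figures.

It doubles every 70/11.3 ≈ 6.19 years, so 6 years is 0.97 doublings.
2^0.97 ≈ 1.96; 5299 × 1.96 ≈ 10000 billion dollars.

around 10000 billion dollars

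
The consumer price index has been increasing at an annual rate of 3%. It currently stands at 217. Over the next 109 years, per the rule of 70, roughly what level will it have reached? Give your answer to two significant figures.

≈ 5500

It doubles every 70/3 ≈ 23.33 years, so 109 years is 4.67 doublings.
2^4.67 ≈ 25.46; 217 × 25.46 ≈ 5500.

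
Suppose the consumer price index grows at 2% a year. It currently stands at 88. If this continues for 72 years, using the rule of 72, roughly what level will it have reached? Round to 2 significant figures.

around 350

Doubling time ≈ 72/2 = 36.00 years.
72 years is 72/36.00 ≈ 2.00 doublings, a factor of 2^2.00 ≈ 4.00.
88 × 4.00 ≈ 350.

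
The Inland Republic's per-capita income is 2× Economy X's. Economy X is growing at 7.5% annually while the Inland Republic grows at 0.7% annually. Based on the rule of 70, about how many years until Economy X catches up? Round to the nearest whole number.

about 10 years

What matters is the difference: 6.8 pp.
Rule of 70 on the gap: the ratio halves every 70/6.8 ≈ 10.29 years.
A 2× gap closes after 1 halving: 1 × 10.29 ≈ 10 years.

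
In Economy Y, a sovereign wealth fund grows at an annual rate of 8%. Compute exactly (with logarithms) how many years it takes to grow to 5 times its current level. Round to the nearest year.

21 years

t = ln(5) / ln(1 + 0.08) = 1.6094 / 0.076961 ≈ 20.91.
≈ 21 years.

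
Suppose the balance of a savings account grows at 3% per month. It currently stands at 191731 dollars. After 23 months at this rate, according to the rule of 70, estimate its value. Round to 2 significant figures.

Doubling time ≈ 70/3 = 23.33 months.
23 months is 23/23.33 ≈ 0.99 doublings, a factor of 2^0.99 ≈ 1.99.
191731 × 1.99 ≈ 380000 dollars.

roughly 380000 dollars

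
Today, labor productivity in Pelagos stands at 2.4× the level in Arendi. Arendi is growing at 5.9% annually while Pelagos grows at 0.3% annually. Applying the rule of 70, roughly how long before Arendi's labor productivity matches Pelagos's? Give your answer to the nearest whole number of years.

The growth-rate gap is 5.9% − 0.3% = 5.6 percentage points.
So the ratio between them halves every 70/5.6 ≈ 12.50 years.
A 2.4× gap takes log₂(2.4) ≈ 1.26 halvings to close: 1.26 × 12.50 ≈ 16 years.

approximately 16 years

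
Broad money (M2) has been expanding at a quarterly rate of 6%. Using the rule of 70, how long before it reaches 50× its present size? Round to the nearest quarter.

At 6% it doubles every 70/6 ≈ 11.67 quarters.
50× is log₂ 50 ≈ 5.64 doublings, so ≈ 5.64 × 11.67 = 66 quarters.

around 66 quarters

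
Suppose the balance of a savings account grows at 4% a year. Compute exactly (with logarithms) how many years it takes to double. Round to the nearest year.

t = ln(2) / ln(1 + 0.04) = 0.6931 / 0.039221 ≈ 17.67.
≈ 18 years.

18 years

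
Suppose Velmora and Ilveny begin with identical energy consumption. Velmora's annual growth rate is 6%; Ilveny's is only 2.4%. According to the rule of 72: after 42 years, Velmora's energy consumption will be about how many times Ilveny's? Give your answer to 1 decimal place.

Rate gap = 6% − 2.4% = 3.6 points.
The ratio doubles every 72/3.6 ≈ 20.00 years.
42/20.00 ≈ 2.10 doublings → ratio ≈ 2^2.10 ≈ 4.3.

roughly 4.3 times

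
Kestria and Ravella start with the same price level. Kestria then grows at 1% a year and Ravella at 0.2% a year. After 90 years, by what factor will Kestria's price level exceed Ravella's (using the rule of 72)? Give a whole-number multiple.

≈ 2 times

Kestria pulls ahead at 0.8 pp per year, so the ratio doubles every 72/0.8 ≈ 90.00 years.
In 90 years that's 1.00 doublings: 2^1.00 ≈ 2.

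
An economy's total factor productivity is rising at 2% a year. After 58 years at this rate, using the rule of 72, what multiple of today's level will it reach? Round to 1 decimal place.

Doubles every ≈ 36.00 years (72/2).
58 years is 1.61 doublings; 2^1.61 ≈ 3.1×.

approximately 3.1 times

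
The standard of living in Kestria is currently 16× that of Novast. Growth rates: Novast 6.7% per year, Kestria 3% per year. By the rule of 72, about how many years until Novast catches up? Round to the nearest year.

Novast gains on Kestria at 6.7% − 3% = 3.7 points a year.
At that relative rate the gap halves every 72/3.7 ≈ 19.46 years.
A 16× gap closes after 4 halvings: 4 × 19.46 ≈ 78 years.

≈ 78 years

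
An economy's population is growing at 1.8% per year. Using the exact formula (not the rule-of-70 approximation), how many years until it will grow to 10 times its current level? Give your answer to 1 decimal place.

t = ln(10) / ln(1 + 0.018) = 2.3026 / 0.017840 ≈ 129.07.

129.1 years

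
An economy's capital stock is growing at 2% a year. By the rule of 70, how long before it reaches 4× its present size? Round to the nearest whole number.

around 70 years

One doubling takes 70/2 = 35.00 years.
4 = 2^2, so 2 doublings → 70 years.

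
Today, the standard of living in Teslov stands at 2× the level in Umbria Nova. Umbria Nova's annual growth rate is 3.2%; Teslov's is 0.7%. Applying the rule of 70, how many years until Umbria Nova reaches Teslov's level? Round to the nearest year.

about 28 years

The growth-rate gap is 3.2% − 0.7% = 2.5 percentage points.
So the ratio between them halves every 70/2.5 ≈ 28.00 years.
A 2× gap closes after 1 halving: 1 × 28.00 ≈ 28 years.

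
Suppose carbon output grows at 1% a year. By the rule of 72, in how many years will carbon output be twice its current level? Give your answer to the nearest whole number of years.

approximately 72 years

Doubling time ≈ 72 / 1 = 72.00 years.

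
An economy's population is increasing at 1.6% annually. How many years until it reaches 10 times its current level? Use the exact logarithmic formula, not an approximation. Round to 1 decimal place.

t = ln(10) / ln(1 + 0.016) = 2.3026 / 0.015873 ≈ 145.06.

145.1 years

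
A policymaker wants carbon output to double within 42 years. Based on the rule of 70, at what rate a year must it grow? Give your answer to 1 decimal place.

70 / 42 ≈ 1.67, so about 1.7% a year.

about 1.7% a year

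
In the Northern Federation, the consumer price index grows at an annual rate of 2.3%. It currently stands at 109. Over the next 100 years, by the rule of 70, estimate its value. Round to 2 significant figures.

1100

Doubling time ≈ 70/2.3 = 30.43 years.
100 years is 100/30.43 ≈ 3.29 doublings, a factor of 2^3.29 ≈ 9.78.
109 × 9.78 ≈ 1100.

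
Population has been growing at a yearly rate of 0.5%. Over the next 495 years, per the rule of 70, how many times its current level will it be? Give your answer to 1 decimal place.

Doubles every ≈ 140.00 years (70/0.5).
495 years is 3.54 doublings; 2^3.54 ≈ 11.6×.

approximately 11.6 times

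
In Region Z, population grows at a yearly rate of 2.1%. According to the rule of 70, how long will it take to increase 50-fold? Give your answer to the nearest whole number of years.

Doubling time ≈ 70/2.1 = 33.33 years.
50× is log₂ 50 ≈ 5.64 doublings, so ≈ 5.64 × 33.33 = 188 years.

approximately 188 years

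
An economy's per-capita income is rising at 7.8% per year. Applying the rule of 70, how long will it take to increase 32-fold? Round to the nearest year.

around 45 years

Doubling time ≈ 70/7.8 = 8.97 years.
Getting to 32× needs 5 doublings: 5 × 8.97 ≈ 45 years.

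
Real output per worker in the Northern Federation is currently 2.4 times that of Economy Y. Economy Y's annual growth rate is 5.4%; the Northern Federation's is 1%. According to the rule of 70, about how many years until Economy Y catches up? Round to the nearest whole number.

≈ 20 years

What matters is the difference: 4.4 pp.
Rule of 70 on the gap: the ratio halves every 70/4.4 ≈ 15.91 years.
A 2.4 times gap takes log₂(2.4) ≈ 1.26 halvings to close: 1.26 × 15.91 ≈ 20 years.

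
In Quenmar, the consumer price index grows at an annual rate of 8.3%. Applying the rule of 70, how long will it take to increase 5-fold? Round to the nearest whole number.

approximately 20 years

One doubling takes 70/8.3 = 8.43 years.
Reaching 5× takes log₂(5) ≈ 2.32 doublings.
2.32 × 8.43 ≈ 20 years.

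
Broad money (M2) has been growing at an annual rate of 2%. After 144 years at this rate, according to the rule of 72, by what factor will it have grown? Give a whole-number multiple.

around 16 times

At 2% one doubling takes ≈ 36.00 years; 144 years is 4 of them, so ×16.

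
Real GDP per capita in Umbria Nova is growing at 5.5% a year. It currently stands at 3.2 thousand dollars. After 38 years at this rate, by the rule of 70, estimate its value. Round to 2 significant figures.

Doubling time ≈ 70/5.5 = 12.73 years.
38 years is 38/12.73 ≈ 2.99 doublings, a factor of 2^2.99 ≈ 7.94.
3.2 × 7.94 ≈ 25 thousand dollars.

around 25 thousand dollars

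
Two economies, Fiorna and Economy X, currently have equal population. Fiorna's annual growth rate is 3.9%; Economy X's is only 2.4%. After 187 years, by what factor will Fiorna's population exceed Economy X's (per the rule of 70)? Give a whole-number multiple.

approximately 16 times

Rate gap = 3.9% − 2.4% = 1.5 points.
The ratio doubles every 70/1.5 ≈ 46.67 years.
187/46.67 ≈ 4.01 doublings → ratio ≈ 2^4.01 ≈ 16.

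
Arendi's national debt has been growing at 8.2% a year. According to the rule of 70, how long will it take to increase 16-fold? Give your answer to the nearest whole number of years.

One doubling takes 70/8.2 = 8.54 years.
16× is 4 doublings, so 4 × 8.54 ≈ 34 years.

roughly 34 years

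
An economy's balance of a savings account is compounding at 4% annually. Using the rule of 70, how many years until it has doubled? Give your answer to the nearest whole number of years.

At 4%, doubling takes about 70/4 = 17.50 years.

about 18 years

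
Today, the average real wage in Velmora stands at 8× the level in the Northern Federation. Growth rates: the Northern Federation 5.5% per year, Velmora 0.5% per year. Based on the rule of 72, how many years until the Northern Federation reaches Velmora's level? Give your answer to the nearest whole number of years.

The growth-rate gap is 5.5% − 0.5% = 5 percentage points.
So the ratio between them halves every 72/5 ≈ 14.40 years.
An 8× gap closes after 3 halvings: 3 × 14.40 ≈ 43 years.

about 43 years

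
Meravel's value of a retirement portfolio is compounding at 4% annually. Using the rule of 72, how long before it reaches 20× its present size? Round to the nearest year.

One doubling takes 72/4 = 18.00 years.
Reaching 20× takes log₂(20) ≈ 4.32 doublings.
4.32 × 18.00 ≈ 78 years.

78 years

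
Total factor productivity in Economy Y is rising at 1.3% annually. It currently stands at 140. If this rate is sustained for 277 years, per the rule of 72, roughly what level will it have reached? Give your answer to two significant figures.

It doubles every 72/1.3 ≈ 55.38 years, so 277 years is 5.00 doublings.
2^5.00 ≈ 32.00; 140 × 32.00 ≈ 4500.

around 4500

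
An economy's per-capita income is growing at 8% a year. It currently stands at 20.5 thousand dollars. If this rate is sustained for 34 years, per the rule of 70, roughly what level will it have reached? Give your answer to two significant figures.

Doubling time ≈ 70/8 = 8.75 years.
34 years is 34/8.75 ≈ 3.89 doublings, a factor of 2^3.89 ≈ 14.83.
20.5 × 14.83 ≈ 300 thousand dollars.

around 300 thousand dollars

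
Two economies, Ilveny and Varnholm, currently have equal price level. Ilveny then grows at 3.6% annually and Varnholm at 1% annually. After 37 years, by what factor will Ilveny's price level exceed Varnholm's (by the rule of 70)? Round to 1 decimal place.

roughly 2.6 times

Ilveny pulls ahead at 2.6 pp per year, so the ratio doubles every 70/2.6 ≈ 26.92 years.
In 37 years that's 1.37 doublings: 2^1.37 ≈ 2.6.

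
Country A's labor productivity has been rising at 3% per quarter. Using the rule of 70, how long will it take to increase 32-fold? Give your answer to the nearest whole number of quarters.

Doubling time ≈ 70/3 = 23.33 quarters.
32× is 5 doublings, so 5 × 23.33 ≈ 117 quarters.

approximately 117 quarters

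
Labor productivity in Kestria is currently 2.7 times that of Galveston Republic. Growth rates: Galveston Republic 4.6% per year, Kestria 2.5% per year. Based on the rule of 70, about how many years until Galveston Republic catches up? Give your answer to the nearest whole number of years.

Galveston Republic gains on Kestria at 4.6% − 2.5% = 2.1 points a year.
At that relative rate the gap halves every 70/2.1 ≈ 33.33 years.
A 2.7 times gap takes log₂(2.7) ≈ 1.43 halvings to close: 1.43 × 33.33 ≈ 48 years.

≈ 48 years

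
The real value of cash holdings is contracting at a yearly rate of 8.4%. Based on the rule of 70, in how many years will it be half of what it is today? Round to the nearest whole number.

The rule works in reverse for decay: 70/8.4 ≈ 8.33 years to halve.

about 8 years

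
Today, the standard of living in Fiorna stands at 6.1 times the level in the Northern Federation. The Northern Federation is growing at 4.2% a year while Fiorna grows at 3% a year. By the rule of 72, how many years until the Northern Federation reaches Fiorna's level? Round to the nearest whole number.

The growth-rate gap is 4.2% − 3% = 1.2 percentage points.
So the ratio between them halves every 72/1.2 ≈ 60.00 years.
A 6.1 times gap takes log₂(6.1) ≈ 2.61 halvings to close: 2.61 × 60.00 ≈ 157 years.

157 years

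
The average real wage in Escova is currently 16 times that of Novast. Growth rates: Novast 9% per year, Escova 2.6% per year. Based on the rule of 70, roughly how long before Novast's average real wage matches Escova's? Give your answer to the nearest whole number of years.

The growth-rate gap is 9% − 2.6% = 6.4 percentage points.
So the ratio between them halves every 70/6.4 ≈ 10.94 years.
A 16 times gap closes after 4 halvings: 4 × 10.94 ≈ 44 years.

roughly 44 years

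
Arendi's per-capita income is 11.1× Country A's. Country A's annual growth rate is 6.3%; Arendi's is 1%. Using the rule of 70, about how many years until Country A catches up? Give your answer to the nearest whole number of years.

Country A gains on Arendi at 6.3% − 1% = 5.3 points a year.
At that relative rate the gap halves every 70/5.3 ≈ 13.21 years.
An 11.1× gap takes log₂(11.1) ≈ 3.47 halvings to close: 3.47 × 13.21 ≈ 46 years.

46 years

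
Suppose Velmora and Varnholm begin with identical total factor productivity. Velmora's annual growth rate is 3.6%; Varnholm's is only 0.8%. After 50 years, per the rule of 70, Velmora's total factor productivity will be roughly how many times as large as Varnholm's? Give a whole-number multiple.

Only the 2.8-point difference matters.
70/2.8 ≈ 25.00 years per doubling of the ratio; 50 years gives 2.00 doublings, so ≈ 4×.

around 4 times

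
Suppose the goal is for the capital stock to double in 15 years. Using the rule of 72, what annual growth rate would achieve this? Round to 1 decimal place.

around 4.8% a year

72 / 15 ≈ 4.80, so about 4.8% a year.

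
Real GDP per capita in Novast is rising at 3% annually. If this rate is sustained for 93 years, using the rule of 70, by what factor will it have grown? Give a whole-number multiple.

70/3 ≈ 23.33 years per doubling.
93 years fits 4 doublings: 2^4 = 16.

around 16 times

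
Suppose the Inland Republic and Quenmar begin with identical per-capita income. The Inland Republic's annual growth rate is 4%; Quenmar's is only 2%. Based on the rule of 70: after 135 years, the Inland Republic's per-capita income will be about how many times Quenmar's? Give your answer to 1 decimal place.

roughly 14.5 times

Rate gap = 4% − 2% = 2 points.
The ratio doubles every 70/2 ≈ 35.00 years.
135/35.00 ≈ 3.86 doublings → ratio ≈ 2^3.86 ≈ 14.5.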